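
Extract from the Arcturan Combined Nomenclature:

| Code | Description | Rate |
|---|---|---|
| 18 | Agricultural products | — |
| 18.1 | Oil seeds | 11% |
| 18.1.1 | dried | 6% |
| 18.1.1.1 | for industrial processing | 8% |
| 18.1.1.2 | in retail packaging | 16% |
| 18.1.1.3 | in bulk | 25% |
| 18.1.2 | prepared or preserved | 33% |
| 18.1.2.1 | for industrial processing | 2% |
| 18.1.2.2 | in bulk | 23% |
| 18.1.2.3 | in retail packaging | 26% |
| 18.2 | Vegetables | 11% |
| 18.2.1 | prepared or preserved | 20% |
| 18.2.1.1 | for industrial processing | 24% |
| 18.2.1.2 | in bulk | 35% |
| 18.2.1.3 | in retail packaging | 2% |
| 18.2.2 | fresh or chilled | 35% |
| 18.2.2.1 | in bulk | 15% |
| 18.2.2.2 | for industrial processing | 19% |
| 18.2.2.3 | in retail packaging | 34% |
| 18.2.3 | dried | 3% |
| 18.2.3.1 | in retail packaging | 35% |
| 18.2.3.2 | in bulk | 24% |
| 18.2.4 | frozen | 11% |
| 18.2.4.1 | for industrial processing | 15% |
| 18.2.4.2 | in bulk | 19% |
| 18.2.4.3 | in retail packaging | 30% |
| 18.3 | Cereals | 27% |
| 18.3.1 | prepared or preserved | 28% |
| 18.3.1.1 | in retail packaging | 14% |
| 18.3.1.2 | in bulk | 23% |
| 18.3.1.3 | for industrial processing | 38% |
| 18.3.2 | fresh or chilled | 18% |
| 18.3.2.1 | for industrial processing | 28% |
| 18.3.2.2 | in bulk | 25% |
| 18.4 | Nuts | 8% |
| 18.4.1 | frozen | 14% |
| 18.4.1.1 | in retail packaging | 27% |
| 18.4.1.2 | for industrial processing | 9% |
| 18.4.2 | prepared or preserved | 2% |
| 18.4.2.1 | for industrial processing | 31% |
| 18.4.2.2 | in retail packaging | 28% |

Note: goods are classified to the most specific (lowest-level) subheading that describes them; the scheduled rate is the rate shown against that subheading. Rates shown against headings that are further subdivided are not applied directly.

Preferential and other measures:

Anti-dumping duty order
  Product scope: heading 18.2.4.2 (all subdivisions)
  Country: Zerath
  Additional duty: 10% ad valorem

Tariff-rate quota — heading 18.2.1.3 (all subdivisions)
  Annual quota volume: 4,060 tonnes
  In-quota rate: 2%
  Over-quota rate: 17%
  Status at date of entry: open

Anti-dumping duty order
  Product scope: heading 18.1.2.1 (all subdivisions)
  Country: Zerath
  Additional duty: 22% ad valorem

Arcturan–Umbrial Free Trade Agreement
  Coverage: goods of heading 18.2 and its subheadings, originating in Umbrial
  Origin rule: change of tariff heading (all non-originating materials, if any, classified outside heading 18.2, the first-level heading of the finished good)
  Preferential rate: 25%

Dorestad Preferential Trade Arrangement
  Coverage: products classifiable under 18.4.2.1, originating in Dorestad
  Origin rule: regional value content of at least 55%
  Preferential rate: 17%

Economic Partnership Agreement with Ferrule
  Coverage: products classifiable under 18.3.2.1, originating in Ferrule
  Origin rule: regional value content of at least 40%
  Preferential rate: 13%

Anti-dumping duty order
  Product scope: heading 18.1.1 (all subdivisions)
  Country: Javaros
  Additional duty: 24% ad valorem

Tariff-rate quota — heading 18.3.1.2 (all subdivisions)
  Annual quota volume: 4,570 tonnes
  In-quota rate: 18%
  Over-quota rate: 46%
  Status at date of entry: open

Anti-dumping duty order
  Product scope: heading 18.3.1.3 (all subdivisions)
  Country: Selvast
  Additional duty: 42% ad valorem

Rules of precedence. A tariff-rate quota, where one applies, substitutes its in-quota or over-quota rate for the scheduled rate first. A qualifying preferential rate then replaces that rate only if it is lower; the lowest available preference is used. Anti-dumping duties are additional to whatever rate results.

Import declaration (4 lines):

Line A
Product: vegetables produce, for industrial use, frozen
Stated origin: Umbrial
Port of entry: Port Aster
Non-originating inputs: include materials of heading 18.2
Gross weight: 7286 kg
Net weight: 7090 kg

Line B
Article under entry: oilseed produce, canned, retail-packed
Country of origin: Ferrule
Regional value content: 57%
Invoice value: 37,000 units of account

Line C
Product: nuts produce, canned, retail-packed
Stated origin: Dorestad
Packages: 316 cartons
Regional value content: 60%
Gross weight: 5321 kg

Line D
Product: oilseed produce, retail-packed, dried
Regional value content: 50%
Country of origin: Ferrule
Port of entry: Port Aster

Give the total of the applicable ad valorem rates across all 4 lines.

Line A: vegetables → 18.2; frozen → 18.2.4; for industrial use → 18.2.4.1. Scheduled 15%. Umbrial agreement on 18.2: CTH not met. → 15%.
Line B: oilseed → 18.1; canned → 18.1.2; retail-packed → 18.1.2.3. Scheduled 26%. Ferrule agreement on 18.3.2.1: 18.1.2.3 not covered. → 26%.
Line C: nuts → 18.4; canned → 18.4.2; retail-packed → 18.4.2.2. Scheduled 28%. Dorestad agreement on 18.4.2.1: 18.4.2.2 not covered. → 28%.
Line D: oilseed → 18.1; dried → 18.1.1; retail-packed → 18.1.1.2. Scheduled 16%. Ferrule agreement on 18.3.2.1: 18.1.1.2 not covered. → 16%.
Sum: 15% + 26% + 28% + 16% = 85%.

85%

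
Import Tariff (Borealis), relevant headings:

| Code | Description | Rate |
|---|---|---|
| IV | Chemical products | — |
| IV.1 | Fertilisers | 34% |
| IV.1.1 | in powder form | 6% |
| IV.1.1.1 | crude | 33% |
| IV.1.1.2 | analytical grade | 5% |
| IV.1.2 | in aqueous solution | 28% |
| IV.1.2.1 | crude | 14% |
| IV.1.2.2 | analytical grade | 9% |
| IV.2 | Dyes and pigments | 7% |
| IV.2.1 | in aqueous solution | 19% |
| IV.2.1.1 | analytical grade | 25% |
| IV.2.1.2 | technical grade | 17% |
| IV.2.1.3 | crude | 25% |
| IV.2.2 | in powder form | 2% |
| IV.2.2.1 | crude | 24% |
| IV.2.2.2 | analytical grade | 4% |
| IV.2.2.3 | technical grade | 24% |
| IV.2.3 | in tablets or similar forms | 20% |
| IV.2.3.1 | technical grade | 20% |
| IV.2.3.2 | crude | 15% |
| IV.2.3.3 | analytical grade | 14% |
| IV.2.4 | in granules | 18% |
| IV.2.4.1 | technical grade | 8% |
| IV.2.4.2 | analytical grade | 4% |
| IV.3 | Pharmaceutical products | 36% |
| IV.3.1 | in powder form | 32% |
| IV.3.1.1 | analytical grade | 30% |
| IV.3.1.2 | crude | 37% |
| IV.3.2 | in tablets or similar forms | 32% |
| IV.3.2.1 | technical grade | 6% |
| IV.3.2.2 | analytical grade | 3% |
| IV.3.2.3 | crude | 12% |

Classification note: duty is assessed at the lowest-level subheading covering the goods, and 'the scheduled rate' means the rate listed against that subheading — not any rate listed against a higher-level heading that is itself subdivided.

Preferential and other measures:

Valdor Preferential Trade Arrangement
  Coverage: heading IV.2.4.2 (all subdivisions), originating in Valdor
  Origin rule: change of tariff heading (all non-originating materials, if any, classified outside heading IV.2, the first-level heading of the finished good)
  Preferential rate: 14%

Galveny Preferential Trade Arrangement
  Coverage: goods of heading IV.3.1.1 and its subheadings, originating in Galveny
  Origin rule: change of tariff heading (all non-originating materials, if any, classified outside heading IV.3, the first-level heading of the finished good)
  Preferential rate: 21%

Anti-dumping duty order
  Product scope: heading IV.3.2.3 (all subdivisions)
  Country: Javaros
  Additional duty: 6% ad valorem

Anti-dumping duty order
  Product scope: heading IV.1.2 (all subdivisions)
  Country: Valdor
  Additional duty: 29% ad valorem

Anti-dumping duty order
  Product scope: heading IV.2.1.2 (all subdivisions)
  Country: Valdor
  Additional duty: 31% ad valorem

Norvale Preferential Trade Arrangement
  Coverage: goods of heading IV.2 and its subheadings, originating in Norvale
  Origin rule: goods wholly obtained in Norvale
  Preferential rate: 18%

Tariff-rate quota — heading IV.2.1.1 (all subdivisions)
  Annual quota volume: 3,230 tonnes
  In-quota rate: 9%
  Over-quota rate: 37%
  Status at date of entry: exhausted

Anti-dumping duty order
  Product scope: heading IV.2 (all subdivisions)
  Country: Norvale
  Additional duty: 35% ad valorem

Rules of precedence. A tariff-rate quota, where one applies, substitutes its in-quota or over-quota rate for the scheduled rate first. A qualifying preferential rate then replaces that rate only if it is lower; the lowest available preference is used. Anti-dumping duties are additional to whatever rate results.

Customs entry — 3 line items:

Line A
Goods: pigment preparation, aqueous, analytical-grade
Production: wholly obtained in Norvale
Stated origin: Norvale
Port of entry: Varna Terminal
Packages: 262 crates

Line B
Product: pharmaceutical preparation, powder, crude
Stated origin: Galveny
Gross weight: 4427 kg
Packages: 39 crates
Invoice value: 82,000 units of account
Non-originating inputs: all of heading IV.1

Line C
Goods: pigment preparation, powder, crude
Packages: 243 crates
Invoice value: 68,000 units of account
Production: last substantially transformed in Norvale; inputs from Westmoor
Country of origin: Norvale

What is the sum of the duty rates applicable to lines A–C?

149%

Line A: pigment → IV.2; aqueous → IV.2.1; analytical-grade → IV.2.1.1. Scheduled 25%. quota on IV.2.1.1 exhausted → over-quota 37%; Norvale agreement on IV.2: wholly obtained → 18% available; preferential 18%; anti-dumping (Norvale, IV.2): +35%; total 18% + 35% = 53%. → 53%.
Line B: pharmaceutical → IV.3; powder → IV.3.1; crude → IV.3.1.2. Scheduled 37%. Galveny agreement on IV.3.1.1: IV.3.1.2 not covered. → 37%.
Line C: pigment → IV.2; powder → IV.2.2; crude → IV.2.2.1. Scheduled 24%. Norvale agreement on IV.2: not wholly obtained; anti-dumping (Norvale, IV.2): +35%; total 24% + 35% = 59%. → 59%.
Sum: 53% + 37% + 59% = 149%.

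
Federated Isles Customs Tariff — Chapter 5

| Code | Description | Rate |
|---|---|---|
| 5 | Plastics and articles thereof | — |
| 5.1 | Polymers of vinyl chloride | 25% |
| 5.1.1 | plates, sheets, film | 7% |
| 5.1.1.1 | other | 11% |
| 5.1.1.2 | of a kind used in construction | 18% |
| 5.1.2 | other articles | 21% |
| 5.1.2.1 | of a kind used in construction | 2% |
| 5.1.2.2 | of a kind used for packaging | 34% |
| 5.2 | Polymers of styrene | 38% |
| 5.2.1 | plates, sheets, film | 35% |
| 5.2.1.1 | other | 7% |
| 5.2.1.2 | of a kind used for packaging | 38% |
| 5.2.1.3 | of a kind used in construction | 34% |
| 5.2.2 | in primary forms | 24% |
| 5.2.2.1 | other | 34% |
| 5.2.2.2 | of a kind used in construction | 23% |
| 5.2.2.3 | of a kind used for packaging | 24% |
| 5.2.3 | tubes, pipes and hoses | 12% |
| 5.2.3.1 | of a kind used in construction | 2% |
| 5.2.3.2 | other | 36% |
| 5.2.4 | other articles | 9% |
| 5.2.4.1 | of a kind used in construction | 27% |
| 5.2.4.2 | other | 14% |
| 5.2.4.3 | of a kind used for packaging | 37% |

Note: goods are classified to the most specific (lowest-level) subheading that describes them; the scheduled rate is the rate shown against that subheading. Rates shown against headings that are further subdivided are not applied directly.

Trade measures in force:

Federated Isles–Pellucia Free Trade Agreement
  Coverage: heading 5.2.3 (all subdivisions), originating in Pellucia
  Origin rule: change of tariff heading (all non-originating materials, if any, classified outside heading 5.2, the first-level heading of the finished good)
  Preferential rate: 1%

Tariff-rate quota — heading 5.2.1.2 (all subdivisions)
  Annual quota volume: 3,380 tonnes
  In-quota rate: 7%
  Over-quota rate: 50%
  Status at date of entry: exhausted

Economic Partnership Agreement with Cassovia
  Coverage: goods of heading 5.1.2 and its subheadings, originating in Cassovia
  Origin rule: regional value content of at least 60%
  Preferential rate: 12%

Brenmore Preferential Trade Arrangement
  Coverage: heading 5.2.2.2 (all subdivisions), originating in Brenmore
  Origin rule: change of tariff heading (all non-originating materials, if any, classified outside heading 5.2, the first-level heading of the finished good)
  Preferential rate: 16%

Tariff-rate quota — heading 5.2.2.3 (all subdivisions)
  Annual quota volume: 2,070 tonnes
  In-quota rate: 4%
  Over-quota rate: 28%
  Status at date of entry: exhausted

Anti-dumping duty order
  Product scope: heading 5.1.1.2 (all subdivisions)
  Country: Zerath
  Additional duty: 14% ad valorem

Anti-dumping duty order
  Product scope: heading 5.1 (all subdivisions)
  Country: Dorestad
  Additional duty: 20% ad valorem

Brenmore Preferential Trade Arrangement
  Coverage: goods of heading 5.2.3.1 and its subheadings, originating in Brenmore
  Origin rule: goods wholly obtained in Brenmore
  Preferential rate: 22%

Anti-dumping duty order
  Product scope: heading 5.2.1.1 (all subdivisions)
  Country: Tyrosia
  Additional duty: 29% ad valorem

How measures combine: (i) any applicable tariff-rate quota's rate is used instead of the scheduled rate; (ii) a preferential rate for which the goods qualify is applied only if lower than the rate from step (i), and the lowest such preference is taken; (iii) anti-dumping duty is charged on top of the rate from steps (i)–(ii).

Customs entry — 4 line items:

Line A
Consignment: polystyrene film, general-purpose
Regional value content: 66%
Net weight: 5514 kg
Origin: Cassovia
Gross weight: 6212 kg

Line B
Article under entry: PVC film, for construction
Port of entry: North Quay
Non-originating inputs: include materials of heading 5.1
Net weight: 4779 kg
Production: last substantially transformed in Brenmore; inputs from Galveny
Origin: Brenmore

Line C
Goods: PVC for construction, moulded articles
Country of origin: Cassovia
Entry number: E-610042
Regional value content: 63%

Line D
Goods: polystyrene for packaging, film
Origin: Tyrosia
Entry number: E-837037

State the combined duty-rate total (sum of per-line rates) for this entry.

Line A: polystyrene → 5.2; film → 5.2.1; general-purpose → 5.2.1.1. Scheduled 7%. Cassovia agreement on 5.1.2: 5.2.1.1 not covered. → 7%.
Line B: PVC → 5.1; film → 5.1.1; for construction → 5.1.1.2. Scheduled 18%. Brenmore agreement on 5.2.2.2: 5.1.1.2 not covered; Brenmore agreement on 5.2.3.1: 5.1.1.2 not covered. → 18%.
Line C: PVC → 5.1; moulded articles → 5.1.2; for construction → 5.1.2.1. Scheduled 2%. Cassovia agreement on 5.1.2: RVC ≥ 60% → 12% available; preference 12% not lower than 2% → no reduction. → 2%.
Line D: polystyrene → 5.2; film → 5.2.1; for packaging → 5.2.1.2. Scheduled 38%. quota on 5.2.1.2 exhausted → over-quota 50%. → 50%.
Sum: 7% + 18% + 2% + 50% = 77%.

77%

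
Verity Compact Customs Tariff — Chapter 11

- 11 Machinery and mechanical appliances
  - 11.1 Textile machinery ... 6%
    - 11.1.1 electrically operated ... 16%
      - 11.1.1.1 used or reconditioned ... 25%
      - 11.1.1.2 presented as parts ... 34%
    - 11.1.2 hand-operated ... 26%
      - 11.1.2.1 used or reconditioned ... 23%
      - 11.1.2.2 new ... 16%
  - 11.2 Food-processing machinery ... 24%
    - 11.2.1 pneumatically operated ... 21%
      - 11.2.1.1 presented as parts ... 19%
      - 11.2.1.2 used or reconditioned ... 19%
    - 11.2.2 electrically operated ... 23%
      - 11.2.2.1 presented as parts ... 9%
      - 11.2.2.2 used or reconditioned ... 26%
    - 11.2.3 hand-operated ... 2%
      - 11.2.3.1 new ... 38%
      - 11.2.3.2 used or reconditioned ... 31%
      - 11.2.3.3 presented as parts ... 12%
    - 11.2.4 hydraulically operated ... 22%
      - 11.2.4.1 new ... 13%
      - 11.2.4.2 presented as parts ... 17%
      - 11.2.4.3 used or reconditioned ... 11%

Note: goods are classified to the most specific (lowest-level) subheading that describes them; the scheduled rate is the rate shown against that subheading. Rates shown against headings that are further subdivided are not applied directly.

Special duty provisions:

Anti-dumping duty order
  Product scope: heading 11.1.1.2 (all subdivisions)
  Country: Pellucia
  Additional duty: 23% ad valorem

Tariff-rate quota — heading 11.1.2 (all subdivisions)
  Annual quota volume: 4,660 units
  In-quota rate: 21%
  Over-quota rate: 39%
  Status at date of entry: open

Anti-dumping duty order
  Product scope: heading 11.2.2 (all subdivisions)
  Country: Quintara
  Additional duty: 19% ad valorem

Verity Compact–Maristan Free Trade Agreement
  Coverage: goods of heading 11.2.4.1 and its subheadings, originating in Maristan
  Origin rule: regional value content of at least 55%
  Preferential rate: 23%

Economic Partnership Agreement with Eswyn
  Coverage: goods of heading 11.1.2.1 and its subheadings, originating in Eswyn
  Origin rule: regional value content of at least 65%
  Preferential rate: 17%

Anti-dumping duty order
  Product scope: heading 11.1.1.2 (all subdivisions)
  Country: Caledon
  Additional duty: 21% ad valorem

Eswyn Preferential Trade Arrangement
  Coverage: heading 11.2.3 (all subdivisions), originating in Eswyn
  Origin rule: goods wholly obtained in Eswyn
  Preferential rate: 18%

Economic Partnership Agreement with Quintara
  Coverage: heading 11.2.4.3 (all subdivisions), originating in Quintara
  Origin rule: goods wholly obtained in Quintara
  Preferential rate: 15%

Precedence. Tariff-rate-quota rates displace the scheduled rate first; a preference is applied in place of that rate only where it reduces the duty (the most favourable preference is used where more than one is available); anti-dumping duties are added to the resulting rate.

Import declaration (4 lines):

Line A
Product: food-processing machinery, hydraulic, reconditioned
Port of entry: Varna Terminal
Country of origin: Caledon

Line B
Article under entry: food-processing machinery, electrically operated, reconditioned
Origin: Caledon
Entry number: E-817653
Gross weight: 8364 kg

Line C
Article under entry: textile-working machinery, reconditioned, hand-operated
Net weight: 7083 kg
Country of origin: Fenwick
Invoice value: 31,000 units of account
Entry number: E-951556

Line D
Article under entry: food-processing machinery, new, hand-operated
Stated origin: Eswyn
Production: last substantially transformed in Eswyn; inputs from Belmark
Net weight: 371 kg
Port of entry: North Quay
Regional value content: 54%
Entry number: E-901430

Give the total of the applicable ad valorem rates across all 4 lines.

Line A: food-processing → 11.2; hydraulic → 11.2.4; reconditioned → 11.2.4.3. Scheduled 11%. No special measure applies. → 11%.
Line B: food-processing → 11.2; electrically operated → 11.2.2; reconditioned → 11.2.2.2. Scheduled 26%. No special measure applies. → 26%.
Line C: textile-working → 11.1; hand-operated → 11.1.2; reconditioned → 11.1.2.1. Scheduled 23%. quota on 11.1.2 open → in-quota 21%. → 21%.
Line D: food-processing → 11.2; hand-operated → 11.2.3; new → 11.2.3.1. Scheduled 38%. Eswyn agreement on 11.1.2.1: 11.2.3.1 not covered; Eswyn agreement on 11.2.3: not wholly obtained. → 38%.
Sum: 11% + 26% + 21% + 38% = 96%.

96%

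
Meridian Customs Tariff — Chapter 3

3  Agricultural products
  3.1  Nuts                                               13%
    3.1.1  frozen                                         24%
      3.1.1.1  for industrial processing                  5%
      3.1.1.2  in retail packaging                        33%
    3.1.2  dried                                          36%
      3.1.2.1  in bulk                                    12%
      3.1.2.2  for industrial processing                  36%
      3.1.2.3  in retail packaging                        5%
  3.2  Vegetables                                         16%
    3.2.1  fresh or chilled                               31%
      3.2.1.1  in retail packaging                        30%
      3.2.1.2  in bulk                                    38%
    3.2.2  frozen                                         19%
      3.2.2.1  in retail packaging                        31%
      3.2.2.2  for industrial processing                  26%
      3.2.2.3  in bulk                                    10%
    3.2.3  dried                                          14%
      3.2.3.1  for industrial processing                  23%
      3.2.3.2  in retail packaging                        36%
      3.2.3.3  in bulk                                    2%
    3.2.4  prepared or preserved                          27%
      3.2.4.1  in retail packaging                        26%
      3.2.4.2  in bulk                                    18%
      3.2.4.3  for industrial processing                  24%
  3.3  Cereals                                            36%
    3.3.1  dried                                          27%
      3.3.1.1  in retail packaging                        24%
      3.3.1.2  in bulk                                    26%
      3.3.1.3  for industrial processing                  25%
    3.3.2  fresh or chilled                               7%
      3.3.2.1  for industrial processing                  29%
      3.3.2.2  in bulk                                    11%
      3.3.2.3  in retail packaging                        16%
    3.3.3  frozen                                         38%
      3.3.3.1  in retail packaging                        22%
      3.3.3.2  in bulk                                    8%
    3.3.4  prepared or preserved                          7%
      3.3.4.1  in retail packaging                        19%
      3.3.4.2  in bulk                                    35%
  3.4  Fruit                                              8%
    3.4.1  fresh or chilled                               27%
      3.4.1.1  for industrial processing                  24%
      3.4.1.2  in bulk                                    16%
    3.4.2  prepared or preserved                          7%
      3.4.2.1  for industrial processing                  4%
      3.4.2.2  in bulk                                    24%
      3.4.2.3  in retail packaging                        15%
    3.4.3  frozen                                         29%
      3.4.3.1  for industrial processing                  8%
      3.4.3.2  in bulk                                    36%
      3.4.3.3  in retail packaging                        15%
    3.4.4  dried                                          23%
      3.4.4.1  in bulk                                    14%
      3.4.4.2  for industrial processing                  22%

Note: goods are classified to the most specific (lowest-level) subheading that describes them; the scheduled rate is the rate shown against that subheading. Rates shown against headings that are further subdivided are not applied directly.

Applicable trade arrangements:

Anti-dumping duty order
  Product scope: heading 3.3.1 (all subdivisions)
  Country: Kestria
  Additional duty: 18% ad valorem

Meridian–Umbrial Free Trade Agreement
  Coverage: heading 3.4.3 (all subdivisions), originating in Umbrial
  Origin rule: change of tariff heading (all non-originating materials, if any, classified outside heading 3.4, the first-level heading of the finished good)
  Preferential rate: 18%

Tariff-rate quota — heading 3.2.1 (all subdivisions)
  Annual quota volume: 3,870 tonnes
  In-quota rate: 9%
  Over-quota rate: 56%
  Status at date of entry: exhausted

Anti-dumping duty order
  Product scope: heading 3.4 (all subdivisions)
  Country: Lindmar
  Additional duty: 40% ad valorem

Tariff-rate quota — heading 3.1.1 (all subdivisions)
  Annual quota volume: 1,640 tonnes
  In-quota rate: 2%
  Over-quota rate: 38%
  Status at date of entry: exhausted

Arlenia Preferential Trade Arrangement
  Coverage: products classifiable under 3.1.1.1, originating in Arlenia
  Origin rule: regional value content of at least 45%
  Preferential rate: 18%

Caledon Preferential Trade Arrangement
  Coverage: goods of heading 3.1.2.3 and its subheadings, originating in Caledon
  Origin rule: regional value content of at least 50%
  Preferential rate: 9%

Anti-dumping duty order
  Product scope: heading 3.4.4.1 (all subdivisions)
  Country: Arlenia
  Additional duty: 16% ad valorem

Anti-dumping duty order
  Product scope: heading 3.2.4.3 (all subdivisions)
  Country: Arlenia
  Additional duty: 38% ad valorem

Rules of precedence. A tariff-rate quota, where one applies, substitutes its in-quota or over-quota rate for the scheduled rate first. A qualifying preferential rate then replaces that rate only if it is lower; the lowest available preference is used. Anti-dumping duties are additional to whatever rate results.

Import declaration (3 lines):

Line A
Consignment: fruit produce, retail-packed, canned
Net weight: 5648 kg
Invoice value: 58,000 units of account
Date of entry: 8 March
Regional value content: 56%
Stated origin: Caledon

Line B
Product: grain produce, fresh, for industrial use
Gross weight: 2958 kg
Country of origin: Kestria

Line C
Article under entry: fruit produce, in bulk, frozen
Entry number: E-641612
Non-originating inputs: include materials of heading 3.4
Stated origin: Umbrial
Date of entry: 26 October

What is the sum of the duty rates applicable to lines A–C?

80%

Line A: fruit → 3.4; canned → 3.4.2; retail-packed → 3.4.2.3. Scheduled 15%. Caledon agreement on 3.1.2.3: 3.4.2.3 not covered. → 15%.
Line B: grain → 3.3; fresh → 3.3.2; for industrial use → 3.3.2.1. Scheduled 29%. No special measure applies. → 29%.
Line C: fruit → 3.4; frozen → 3.4.3; in bulk → 3.4.3.2. Scheduled 36%. Umbrial agreement on 3.4.3: CTH not met. → 36%.
Sum: 15% + 29% + 36% = 80%.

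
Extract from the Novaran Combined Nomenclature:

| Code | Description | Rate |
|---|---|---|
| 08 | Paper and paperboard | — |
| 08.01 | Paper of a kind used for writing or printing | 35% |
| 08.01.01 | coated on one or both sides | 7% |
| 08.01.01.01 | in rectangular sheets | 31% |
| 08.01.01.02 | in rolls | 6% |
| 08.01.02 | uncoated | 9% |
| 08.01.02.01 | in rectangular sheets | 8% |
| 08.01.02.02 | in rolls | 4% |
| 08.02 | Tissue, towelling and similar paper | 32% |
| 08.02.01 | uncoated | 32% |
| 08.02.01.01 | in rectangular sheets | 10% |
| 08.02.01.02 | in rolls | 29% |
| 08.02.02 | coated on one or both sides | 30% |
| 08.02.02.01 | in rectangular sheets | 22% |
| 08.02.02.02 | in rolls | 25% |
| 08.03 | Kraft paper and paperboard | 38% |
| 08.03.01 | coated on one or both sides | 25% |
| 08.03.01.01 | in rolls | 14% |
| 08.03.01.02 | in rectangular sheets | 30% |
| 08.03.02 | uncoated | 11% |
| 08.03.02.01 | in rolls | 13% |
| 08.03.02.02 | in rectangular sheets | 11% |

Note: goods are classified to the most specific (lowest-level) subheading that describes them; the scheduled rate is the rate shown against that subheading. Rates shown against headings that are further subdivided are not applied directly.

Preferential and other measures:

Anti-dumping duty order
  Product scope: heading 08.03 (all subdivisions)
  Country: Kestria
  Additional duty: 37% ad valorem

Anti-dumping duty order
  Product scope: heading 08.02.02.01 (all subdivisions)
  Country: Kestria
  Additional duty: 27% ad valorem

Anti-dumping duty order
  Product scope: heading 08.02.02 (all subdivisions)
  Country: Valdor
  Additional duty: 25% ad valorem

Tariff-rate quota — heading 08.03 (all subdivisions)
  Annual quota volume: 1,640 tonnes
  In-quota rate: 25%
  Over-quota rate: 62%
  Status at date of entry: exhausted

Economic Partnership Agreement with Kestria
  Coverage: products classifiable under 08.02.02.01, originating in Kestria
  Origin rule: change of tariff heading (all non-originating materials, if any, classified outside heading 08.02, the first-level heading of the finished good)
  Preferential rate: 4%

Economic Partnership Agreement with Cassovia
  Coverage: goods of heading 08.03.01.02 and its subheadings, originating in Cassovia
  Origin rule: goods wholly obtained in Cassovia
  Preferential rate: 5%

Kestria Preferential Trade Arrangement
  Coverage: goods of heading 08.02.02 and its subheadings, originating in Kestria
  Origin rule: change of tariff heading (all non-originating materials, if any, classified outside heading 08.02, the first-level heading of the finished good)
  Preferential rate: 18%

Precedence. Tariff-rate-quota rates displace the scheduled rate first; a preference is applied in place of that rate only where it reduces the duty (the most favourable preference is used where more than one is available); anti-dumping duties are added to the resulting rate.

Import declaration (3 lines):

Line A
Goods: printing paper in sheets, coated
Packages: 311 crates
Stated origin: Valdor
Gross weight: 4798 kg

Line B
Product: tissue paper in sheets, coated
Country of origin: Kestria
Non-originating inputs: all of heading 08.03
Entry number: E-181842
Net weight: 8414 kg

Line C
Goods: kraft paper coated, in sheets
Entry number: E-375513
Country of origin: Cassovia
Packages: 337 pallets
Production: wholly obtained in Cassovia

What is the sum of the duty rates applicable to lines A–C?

67%

Line A: printing paper → 08.01; coated → 08.01.01; in sheets → 08.01.01.01. Scheduled 31%. No special measure applies. → 31%.
Line B: tissue paper → 08.02; coated → 08.02.02; in sheets → 08.02.02.01. Scheduled 22%. Kestria agreement on 08.02.02.01: CTH met → 4% available; Kestria agreement on 08.02.02: CTH met → 18% available; preferential 4%; anti-dumping (Kestria, 08.02.02.01): +27%; total 4% + 27% = 31%. → 31%.
Line C: kraft paper → 08.03; coated → 08.03.01; in sheets → 08.03.01.02. Scheduled 30%. quota on 08.03 exhausted → over-quota 62%; Cassovia agreement on 08.03.01.02: wholly obtained → 5% available; preferential 5%. → 5%.
Sum: 31% + 31% + 5% = 67%.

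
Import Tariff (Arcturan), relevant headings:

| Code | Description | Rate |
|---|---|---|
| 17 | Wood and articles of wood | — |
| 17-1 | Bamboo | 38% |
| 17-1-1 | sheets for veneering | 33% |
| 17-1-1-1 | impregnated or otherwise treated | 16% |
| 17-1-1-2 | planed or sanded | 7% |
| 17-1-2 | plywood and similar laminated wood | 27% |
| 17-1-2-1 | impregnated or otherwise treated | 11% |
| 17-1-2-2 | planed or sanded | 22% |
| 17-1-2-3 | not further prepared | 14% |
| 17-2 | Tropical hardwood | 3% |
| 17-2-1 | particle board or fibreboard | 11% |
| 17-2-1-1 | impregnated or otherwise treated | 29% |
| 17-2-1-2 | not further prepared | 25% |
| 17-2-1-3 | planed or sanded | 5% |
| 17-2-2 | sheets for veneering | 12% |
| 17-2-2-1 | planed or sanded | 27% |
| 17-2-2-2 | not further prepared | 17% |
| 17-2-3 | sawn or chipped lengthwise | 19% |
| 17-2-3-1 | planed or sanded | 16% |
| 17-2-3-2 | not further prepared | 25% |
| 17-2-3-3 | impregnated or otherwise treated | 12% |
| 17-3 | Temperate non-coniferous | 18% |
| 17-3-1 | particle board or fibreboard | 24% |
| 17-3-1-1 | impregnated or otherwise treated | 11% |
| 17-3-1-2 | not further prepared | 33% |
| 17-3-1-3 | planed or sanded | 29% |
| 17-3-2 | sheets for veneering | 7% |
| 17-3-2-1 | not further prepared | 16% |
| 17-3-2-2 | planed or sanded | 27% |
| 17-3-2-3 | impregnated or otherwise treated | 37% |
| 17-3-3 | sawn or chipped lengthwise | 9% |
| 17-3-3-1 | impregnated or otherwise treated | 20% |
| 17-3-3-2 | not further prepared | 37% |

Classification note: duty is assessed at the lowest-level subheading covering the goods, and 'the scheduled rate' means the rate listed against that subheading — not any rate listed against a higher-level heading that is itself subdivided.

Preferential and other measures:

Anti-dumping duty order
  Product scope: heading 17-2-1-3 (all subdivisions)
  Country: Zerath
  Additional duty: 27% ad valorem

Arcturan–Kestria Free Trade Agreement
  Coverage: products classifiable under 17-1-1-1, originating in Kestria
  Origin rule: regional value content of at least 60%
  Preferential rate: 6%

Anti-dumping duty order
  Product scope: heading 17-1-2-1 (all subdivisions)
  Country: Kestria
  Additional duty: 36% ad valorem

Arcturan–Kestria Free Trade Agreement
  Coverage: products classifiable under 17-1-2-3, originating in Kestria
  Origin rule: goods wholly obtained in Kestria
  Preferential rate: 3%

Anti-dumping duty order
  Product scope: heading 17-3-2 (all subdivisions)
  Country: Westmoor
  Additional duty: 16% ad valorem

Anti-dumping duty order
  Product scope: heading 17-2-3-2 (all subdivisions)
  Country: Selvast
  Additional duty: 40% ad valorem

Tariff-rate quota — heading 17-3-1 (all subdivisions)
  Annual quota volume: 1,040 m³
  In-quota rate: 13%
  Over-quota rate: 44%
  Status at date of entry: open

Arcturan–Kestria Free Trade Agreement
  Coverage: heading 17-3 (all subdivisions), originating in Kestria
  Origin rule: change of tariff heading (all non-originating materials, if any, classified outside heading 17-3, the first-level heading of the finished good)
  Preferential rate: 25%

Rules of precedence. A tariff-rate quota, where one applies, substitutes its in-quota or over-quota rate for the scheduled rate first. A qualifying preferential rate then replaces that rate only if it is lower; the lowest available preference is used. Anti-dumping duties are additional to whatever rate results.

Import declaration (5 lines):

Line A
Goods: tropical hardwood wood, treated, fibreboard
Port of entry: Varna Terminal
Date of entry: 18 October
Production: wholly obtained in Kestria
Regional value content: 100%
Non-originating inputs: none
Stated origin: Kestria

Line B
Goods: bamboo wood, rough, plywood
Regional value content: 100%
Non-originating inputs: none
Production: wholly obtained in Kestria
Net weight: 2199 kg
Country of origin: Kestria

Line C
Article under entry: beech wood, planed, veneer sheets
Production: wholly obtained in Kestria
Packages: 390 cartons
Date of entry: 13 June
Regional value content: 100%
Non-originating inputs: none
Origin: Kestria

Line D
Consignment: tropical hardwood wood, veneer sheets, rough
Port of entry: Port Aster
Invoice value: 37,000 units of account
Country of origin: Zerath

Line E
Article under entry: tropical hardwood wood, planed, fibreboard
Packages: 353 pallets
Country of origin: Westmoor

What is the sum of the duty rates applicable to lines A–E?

Line A: tropical hardwood → 17-2; fibreboard → 17-2-1; treated → 17-2-1-1. Scheduled 29%. Kestria agreement on 17-1-1-1: 17-2-1-1 not covered; Kestria agreement on 17-1-2-3: 17-2-1-1 not covered; Kestria agreement on 17-3: 17-2-1-1 not covered. → 29%.
Line B: bamboo → 17-1; plywood → 17-1-2; rough → 17-1-2-3. Scheduled 14%. Kestria agreement on 17-1-1-1: 17-1-2-3 not covered; Kestria agreement on 17-1-2-3: wholly obtained → 3% available; Kestria agreement on 17-3: 17-1-2-3 not covered; preferential 3%. → 3%.
Line C: beech → 17-3; veneer sheets → 17-3-2; planed → 17-3-2-2. Scheduled 27%. Kestria agreement on 17-1-1-1: 17-3-2-2 not covered; Kestria agreement on 17-1-2-3: 17-3-2-2 not covered; Kestria agreement on 17-3: CTH met → 25% available; preferential 25%. → 25%.
Line D: tropical hardwood → 17-2; veneer sheets → 17-2-2; rough → 17-2-2-2. Scheduled 17%. No special measure applies. → 17%.
Line E: tropical hardwood → 17-2; fibreboard → 17-2-1; planed → 17-2-1-3. Scheduled 5%. No special measure applies. → 5%.
Sum: 29% + 3% + 25% + 17% + 5% = 79%.

79%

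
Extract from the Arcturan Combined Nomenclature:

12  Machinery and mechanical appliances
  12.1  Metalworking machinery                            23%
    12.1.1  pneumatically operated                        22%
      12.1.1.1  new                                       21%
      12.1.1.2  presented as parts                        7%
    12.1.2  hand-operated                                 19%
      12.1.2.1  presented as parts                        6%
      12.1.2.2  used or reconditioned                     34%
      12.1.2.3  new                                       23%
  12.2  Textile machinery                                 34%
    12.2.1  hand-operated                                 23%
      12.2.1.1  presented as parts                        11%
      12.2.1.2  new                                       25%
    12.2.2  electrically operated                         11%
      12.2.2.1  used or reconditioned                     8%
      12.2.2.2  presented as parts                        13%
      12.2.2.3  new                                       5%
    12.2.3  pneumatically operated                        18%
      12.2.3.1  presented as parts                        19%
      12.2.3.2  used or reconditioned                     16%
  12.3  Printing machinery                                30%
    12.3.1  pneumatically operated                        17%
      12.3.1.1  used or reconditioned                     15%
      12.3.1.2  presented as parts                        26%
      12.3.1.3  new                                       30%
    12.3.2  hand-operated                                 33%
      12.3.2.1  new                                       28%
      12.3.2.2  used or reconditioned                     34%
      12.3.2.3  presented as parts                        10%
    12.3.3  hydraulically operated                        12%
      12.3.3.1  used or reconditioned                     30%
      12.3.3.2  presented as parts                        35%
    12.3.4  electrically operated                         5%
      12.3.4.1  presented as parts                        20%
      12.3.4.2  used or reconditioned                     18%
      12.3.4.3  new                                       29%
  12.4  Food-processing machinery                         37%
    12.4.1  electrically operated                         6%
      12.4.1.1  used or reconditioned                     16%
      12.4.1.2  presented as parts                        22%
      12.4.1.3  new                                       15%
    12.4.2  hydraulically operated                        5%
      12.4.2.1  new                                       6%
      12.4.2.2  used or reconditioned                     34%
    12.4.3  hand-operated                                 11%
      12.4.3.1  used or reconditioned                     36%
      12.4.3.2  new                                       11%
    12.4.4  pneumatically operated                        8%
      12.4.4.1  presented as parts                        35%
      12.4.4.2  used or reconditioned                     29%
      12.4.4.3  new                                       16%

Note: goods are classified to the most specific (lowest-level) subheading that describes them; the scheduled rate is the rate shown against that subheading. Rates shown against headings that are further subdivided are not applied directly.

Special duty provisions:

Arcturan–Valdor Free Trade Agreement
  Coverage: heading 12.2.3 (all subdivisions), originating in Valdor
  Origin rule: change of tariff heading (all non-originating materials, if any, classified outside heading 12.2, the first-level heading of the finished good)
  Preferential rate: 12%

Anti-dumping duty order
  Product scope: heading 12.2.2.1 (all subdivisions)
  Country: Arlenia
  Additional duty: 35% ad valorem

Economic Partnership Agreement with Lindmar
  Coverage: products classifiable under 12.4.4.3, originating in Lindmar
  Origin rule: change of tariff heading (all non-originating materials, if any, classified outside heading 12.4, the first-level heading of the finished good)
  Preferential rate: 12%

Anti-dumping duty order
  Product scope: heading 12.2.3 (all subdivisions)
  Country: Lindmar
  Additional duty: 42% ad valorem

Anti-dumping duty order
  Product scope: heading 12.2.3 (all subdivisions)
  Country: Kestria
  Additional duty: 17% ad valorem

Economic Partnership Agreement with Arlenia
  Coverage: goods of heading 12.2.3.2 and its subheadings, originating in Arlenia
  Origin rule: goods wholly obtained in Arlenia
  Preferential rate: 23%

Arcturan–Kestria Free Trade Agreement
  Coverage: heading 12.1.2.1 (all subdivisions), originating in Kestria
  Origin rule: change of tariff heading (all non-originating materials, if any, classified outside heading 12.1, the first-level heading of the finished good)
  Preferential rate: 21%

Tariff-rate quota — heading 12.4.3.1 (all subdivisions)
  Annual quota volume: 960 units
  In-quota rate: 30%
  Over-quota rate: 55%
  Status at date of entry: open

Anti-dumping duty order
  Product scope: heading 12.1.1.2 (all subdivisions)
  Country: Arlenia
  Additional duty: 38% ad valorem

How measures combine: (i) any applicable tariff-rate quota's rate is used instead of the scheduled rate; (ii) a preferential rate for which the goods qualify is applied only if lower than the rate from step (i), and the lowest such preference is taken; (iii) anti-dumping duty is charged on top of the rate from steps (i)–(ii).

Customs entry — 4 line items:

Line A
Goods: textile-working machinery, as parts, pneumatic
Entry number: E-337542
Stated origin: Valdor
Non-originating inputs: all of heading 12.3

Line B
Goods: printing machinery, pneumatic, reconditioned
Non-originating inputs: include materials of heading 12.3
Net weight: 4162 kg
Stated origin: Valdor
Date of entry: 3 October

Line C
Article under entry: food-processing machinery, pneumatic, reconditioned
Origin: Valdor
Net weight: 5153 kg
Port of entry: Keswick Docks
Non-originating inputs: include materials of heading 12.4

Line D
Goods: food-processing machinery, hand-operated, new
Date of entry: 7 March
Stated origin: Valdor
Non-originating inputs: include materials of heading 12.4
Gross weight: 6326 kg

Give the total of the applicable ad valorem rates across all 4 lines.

Line A: textile-working → 12.2; pneumatic → 12.2.3; as parts → 12.2.3.1. Scheduled 19%. Valdor agreement on 12.2.3: CTH met → 12% available; preferential 12%. → 12%.
Line B: printing → 12.3; pneumatic → 12.3.1; reconditioned → 12.3.1.1. Scheduled 15%. Valdor agreement on 12.2.3: 12.3.1.1 not covered. → 15%.
Line C: food-processing → 12.4; pneumatic → 12.4.4; reconditioned → 12.4.4.2. Scheduled 29%. Valdor agreement on 12.2.3: 12.4.4.2 not covered. → 29%.
Line D: food-processing → 12.4; hand-operated → 12.4.3; new → 12.4.3.2. Scheduled 11%. Valdor agreement on 12.2.3: 12.4.3.2 not covered. → 11%.
Sum: 12% + 15% + 29% + 11% = 67%.

67%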